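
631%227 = 177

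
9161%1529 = 1516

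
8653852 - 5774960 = 2878892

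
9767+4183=13950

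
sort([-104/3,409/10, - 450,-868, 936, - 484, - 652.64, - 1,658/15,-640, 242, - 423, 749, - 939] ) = [ - 939,-868,  -  652.64, - 640, - 484, - 450, - 423, - 104/3, - 1,  409/10, 658/15,  242, 749, 936 ]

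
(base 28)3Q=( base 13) 86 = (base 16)6E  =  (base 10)110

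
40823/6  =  6803+5/6 = 6803.83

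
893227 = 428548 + 464679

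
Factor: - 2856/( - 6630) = 2^2* 5^( - 1)*7^1*13^( - 1)= 28/65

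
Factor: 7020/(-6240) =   -  9/8 = - 2^( -3)*3^2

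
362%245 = 117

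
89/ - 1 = -89/1 = -89.00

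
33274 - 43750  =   - 10476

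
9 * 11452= 103068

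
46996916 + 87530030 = 134526946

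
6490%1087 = 1055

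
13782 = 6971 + 6811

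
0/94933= 0 = 0.00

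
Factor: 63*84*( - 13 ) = -68796 =- 2^2 * 3^3*7^2*13^1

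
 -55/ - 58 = 55/58 = 0.95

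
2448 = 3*816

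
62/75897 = 62/75897= 0.00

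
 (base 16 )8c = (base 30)4k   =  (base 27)55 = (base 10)140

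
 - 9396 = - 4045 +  - 5351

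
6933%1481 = 1009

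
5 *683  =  3415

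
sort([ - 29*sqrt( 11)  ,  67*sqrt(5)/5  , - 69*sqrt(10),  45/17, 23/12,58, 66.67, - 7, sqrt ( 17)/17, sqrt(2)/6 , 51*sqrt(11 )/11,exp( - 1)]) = [ - 69*sqrt(10 ),-29*sqrt(11) , - 7,  sqrt(2 )/6, sqrt( 17 ) /17, exp( - 1 ),23/12,45/17 , 51*sqrt(11)/11,67 * sqrt(5)/5 , 58, 66.67] 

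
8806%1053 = 382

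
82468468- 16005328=66463140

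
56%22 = 12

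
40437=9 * 4493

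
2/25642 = 1/12821  =  0.00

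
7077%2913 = 1251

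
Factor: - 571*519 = - 296349 = - 3^1*173^1 * 571^1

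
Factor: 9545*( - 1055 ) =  - 10069975 = - 5^2* 23^1 * 83^1*  211^1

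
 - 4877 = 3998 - 8875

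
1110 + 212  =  1322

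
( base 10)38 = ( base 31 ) 17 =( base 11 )35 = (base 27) 1b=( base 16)26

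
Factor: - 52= -2^2*13^1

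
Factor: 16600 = 2^3*5^2*83^1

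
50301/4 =50301/4 = 12575.25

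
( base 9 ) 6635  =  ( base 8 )11434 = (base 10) 4892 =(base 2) 1001100011100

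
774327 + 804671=1578998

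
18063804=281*64284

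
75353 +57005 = 132358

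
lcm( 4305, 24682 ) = 370230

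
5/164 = 5/164 = 0.03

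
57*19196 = 1094172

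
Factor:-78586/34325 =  - 2^1 * 5^( - 2 ) * 1373^(  -  1)*39293^1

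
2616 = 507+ 2109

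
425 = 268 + 157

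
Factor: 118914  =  2^1*3^1 * 19819^1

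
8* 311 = 2488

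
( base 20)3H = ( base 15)52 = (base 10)77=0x4d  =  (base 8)115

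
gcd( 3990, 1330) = 1330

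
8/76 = 2/19 = 0.11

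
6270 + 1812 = 8082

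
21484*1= 21484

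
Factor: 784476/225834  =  2^1* 3^1 * 11^1*19^( - 1) = 66/19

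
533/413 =1 + 120/413 = 1.29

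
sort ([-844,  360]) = [ - 844,360] 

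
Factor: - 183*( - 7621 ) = 3^1*  61^1*7621^1 = 1394643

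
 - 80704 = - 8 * 10088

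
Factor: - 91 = - 7^1*13^1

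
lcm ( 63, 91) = 819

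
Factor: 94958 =2^1 * 79^1  *  601^1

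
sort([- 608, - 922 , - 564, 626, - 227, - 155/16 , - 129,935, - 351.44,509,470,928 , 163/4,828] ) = [ - 922, - 608,  -  564, - 351.44, - 227, - 129, - 155/16, 163/4, 470,509,626,828,  928, 935]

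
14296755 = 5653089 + 8643666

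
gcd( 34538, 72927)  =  1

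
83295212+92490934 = 175786146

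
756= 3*252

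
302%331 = 302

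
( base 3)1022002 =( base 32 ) tj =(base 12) 66b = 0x3b3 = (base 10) 947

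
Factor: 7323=3^1 * 2441^1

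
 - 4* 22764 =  - 91056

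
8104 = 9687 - 1583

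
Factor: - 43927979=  - 787^1* 55817^1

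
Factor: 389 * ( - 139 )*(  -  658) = 35578718 =2^1 * 7^1 * 47^1*139^1*389^1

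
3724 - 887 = 2837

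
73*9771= 713283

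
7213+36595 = 43808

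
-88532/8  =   - 11067 + 1/2= - 11066.50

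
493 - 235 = 258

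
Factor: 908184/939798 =2^2*3^( - 1)*79^1*109^( - 1 )= 316/327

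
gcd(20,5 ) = 5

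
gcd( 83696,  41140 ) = 4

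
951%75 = 51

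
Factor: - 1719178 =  -2^1 * 29^1 * 29641^1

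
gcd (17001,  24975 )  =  9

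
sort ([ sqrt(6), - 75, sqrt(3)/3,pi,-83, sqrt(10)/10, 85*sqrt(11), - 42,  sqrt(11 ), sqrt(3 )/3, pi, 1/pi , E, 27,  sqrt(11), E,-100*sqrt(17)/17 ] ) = [ - 83, -75, - 42, -100 * sqrt(17)/17, sqrt(10)/10,1/pi, sqrt(3)/3, sqrt( 3 )/3, sqrt( 6 ), E,E, pi, pi,sqrt(11 ), sqrt(11), 27,85 * sqrt ( 11)] 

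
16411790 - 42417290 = - 26005500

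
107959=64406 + 43553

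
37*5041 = 186517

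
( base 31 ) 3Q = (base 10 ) 119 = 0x77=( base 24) 4N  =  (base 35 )3E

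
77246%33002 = 11242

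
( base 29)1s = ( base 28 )21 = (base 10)57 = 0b111001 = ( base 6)133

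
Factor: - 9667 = -7^1*1381^1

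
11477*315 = 3615255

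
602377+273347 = 875724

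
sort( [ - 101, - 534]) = [-534,-101] 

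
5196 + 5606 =10802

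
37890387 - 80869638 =-42979251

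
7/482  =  7/482 = 0.01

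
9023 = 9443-420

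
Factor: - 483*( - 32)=15456  =  2^5*3^1*7^1*23^1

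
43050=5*8610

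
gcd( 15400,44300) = 100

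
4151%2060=31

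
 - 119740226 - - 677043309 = 557303083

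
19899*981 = 19520919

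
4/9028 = 1/2257 = 0.00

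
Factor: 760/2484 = 190/621 = 2^1*3^ ( - 3 )*5^1 * 19^1 * 23^( - 1) 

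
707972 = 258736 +449236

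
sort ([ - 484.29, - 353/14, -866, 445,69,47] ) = [-866, - 484.29, -353/14,47,69,445] 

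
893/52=17 + 9/52= 17.17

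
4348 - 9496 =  - 5148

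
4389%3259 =1130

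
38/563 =38/563 = 0.07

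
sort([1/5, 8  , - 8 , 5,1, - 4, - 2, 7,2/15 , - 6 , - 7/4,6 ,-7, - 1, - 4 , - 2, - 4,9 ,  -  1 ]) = [-8, - 7, - 6,-4, - 4, - 4 , - 2 , - 2, - 7/4,-1, - 1,2/15, 1/5,1,5, 6,  7, 8,9]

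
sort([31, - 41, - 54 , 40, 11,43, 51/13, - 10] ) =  [  -  54,-41, - 10, 51/13, 11 , 31, 40, 43 ]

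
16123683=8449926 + 7673757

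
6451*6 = 38706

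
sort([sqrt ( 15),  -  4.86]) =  [  -  4.86,sqrt( 15 )]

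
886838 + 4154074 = 5040912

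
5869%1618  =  1015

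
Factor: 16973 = 11^1*1543^1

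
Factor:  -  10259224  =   - 2^3*61^1 * 21023^1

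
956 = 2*478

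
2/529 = 2/529 = 0.00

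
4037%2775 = 1262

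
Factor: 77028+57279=134307= 3^2*14923^1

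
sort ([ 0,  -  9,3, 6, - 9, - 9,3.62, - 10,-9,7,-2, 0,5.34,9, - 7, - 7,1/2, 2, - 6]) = [-10,- 9,  -  9,-9,-9, - 7,-7,  -  6, -2, 0,0, 1/2,2,3,3.62,5.34, 6,7,9 ] 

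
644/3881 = 644/3881= 0.17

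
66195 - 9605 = 56590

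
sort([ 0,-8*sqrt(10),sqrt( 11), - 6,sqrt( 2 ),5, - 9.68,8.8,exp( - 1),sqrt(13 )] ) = [-8*sqrt( 10 ),-9.68,-6,0,exp( - 1),sqrt( 2 ), sqrt(11),sqrt( 13),5, 8.8]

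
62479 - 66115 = - 3636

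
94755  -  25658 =69097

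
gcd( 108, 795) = 3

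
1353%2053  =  1353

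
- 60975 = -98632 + 37657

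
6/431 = 6/431 = 0.01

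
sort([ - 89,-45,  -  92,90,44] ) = [-92,-89,-45,44,90 ] 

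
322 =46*7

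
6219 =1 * 6219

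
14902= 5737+9165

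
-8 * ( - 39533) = 316264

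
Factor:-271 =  - 271^1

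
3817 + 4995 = 8812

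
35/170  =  7/34 = 0.21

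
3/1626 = 1/542 = 0.00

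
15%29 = 15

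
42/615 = 14/205=0.07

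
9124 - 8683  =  441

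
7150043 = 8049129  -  899086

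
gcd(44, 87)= 1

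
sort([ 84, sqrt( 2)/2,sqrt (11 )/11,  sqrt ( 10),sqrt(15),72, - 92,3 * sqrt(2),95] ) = [- 92, sqrt( 11)/11,sqrt(2) /2,sqrt ( 10 ),sqrt( 15),3*sqrt( 2 ),72,84,95]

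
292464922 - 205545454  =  86919468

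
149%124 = 25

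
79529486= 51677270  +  27852216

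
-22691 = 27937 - 50628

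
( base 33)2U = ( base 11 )88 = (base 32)30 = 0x60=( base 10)96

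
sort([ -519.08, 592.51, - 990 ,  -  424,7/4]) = [ - 990,-519.08, - 424,7/4 , 592.51]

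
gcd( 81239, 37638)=1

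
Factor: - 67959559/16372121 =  - 43^( - 1) *47^ ( - 1)*1531^1*8101^(  -  1)*44389^1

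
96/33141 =32/11047 = 0.00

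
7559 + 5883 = 13442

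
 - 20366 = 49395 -69761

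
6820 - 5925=895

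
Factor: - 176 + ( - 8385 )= - 7^1*1223^1=- 8561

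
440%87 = 5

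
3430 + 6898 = 10328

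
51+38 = 89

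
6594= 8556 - 1962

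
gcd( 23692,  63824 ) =4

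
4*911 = 3644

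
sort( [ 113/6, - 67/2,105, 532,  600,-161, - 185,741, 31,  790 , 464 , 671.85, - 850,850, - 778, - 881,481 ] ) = [-881,-850, - 778, - 185,- 161, - 67/2,113/6,31,105, 464,  481,532,600,671.85,741 , 790, 850]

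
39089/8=4886 + 1/8 = 4886.12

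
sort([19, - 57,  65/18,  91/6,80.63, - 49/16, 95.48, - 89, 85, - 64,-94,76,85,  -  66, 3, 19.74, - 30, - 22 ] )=[ - 94, - 89, - 66, - 64, -57, - 30, - 22, - 49/16,  3, 65/18, 91/6, 19,  19.74, 76, 80.63, 85,85, 95.48]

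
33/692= 33/692=0.05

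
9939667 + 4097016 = 14036683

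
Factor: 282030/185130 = 3^( - 1)*7^1*11^( - 2 )*79^1 = 553/363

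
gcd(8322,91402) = 2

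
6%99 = 6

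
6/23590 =3/11795 = 0.00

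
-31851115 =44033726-75884841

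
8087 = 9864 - 1777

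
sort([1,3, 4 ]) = [1 , 3, 4 ]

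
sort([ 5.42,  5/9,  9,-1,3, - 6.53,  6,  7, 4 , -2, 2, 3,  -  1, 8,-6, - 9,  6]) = [  -  9,  -  6.53, - 6 , - 2, -1,-1,5/9, 2,  3,3,4 , 5.42, 6,6,  7 , 8,9]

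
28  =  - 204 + 232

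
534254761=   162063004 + 372191757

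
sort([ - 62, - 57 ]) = [ - 62, - 57]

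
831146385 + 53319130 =884465515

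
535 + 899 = 1434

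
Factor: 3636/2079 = 404/231 = 2^2*3^(- 1)*7^ (-1)*11^( - 1 )*101^1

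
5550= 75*74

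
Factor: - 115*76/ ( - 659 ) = 2^2*5^1*19^1*23^1*659^ ( - 1) = 8740/659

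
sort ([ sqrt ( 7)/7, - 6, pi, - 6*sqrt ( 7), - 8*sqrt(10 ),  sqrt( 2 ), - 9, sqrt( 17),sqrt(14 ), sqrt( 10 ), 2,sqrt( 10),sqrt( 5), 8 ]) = [ - 8*sqrt( 10), - 6*sqrt ( 7), - 9, - 6,sqrt(7)/7, sqrt(2) , 2 , sqrt( 5 ),pi, sqrt( 10 ), sqrt(10 ), sqrt( 14), sqrt( 17), 8 ] 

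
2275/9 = 2275/9= 252.78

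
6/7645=6/7645 = 0.00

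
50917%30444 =20473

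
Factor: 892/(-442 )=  - 2^1*13^ ( - 1 )*17^( - 1) * 223^1=- 446/221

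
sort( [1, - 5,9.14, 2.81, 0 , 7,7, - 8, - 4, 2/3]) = [ -8 , - 5, - 4, 0,2/3, 1 , 2.81, 7,7 , 9.14 ] 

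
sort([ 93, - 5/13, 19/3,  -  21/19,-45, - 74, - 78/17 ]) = [  -  74, - 45, - 78/17, - 21/19, - 5/13,19/3,93]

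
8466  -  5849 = 2617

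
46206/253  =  46206/253 = 182.63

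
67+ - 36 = 31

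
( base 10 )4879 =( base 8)11417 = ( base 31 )52c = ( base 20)C3J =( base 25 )7k4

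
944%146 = 68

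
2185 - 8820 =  - 6635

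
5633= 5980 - 347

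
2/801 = 2/801 = 0.00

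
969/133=7+2/7  =  7.29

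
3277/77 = 3277/77 = 42.56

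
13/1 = 13 =13.00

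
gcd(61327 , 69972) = 7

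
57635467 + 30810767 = 88446234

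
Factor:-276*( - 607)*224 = 2^7 * 3^1*7^1*23^1*607^1 = 37527168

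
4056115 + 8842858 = 12898973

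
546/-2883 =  - 1+ 779/961=-0.19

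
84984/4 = 21246 = 21246.00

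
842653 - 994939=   -  152286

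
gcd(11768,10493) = 1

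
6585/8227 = 6585/8227 = 0.80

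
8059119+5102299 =13161418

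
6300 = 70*90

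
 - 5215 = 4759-9974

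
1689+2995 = 4684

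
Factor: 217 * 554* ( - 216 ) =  -2^4*3^3*7^1*31^1*277^1 = - 25967088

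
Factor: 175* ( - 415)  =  -5^3 *7^1*83^1  =  - 72625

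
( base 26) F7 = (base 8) 615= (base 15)1b7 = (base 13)247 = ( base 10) 397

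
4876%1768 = 1340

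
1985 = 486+1499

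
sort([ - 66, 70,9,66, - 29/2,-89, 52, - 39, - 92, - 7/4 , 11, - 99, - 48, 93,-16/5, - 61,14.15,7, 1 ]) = [ - 99,-92, - 89, - 66, - 61,-48 , - 39, - 29/2  ,-16/5, - 7/4, 1, 7, 9,11, 14.15,52, 66, 70,93 ]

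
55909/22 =55909/22 = 2541.32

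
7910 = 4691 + 3219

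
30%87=30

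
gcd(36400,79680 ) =80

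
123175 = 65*1895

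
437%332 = 105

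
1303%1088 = 215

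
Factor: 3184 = 2^4*199^1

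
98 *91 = 8918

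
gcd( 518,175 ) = 7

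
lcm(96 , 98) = 4704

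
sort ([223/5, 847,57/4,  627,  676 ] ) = [57/4,223/5, 627, 676,  847]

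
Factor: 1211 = 7^1*173^1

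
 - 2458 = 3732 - 6190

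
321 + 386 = 707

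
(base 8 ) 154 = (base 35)33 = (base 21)53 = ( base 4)1230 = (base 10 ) 108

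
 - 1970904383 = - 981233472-989670911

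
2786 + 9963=12749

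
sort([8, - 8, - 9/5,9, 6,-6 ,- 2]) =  [ - 8 , - 6, - 2, - 9/5, 6,  8, 9]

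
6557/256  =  25 + 157/256 = 25.61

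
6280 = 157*40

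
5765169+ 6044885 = 11810054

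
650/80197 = 50/6169 = 0.01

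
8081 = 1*8081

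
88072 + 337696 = 425768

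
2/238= 1/119 = 0.01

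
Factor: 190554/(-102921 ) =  - 698/377= -2^1 * 13^( - 1 ) * 29^( - 1)*349^1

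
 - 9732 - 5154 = -14886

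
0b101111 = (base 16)2F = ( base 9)52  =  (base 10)47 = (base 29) 1i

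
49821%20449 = 8923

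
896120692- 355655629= 540465063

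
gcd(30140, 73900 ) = 20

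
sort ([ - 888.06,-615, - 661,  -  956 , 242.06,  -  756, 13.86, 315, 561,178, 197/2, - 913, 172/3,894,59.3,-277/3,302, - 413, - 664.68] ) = [ - 956, -913,-888.06, - 756, - 664.68,-661,-615,-413, - 277/3,13.86,172/3,59.3,197/2,  178,242.06,  302,315,561, 894 ]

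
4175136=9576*436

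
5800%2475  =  850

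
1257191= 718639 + 538552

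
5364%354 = 54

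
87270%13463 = 6492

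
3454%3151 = 303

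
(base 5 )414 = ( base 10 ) 109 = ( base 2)1101101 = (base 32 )3d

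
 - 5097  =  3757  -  8854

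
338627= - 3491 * ( - 97 ) 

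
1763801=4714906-2951105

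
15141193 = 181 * 83653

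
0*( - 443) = 0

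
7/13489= 1/1927 =0.00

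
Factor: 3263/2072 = 2^ ( - 3 )*7^( -1 )*13^1*37^( - 1)*251^1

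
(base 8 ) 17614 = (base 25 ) cn1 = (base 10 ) 8076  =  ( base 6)101220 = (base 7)32355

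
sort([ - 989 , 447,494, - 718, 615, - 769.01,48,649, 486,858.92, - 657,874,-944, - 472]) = [ -989,  -  944,-769.01, - 718, - 657, - 472, 48,447,486 , 494,615,649,858.92,874]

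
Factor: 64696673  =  64696673^1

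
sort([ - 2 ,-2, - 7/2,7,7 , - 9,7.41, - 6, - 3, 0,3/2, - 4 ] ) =[- 9,  -  6,-4 , - 7/2, - 3, - 2,-2, 0,3/2, 7, 7,  7.41]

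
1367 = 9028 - 7661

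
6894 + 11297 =18191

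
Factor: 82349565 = 3^1*5^1*5489971^1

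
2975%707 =147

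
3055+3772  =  6827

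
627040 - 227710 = 399330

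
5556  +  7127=12683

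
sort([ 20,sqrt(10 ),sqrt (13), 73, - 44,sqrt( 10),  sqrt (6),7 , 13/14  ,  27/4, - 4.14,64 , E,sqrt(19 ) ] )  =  [-44 ,- 4.14, 13/14 , sqrt( 6 ),  E, sqrt(10 ) , sqrt( 10 ),sqrt(13), sqrt ( 19),  27/4,  7, 20,  64,73] 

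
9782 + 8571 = 18353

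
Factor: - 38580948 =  - 2^2*3^4 * 7^1*17011^1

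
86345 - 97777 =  - 11432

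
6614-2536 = 4078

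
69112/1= 69112=69112.00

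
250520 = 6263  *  40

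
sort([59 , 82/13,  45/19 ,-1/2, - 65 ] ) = [ - 65, - 1/2, 45/19, 82/13, 59 ]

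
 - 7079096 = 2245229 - 9324325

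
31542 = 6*5257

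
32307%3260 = 2967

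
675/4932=75/548  =  0.14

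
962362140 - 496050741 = 466311399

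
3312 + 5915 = 9227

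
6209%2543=1123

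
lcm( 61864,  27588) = 2041512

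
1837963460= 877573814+960389646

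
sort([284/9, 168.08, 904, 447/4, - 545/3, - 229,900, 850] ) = [  -  229, - 545/3,284/9, 447/4,168.08,  850, 900,904] 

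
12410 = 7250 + 5160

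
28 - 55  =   - 27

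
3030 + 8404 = 11434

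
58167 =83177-25010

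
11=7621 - 7610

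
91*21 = 1911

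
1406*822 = 1155732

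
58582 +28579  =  87161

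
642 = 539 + 103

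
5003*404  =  2021212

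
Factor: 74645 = 5^1*14929^1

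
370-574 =  -  204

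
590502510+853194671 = 1443697181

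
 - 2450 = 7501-9951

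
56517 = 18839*3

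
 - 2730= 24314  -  27044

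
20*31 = 620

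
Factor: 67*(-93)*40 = -2^3*3^1*5^1 * 31^1*67^1 = - 249240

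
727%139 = 32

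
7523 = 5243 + 2280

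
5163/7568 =5163/7568 = 0.68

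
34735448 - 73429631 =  - 38694183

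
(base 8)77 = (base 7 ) 120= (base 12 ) 53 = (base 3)2100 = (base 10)63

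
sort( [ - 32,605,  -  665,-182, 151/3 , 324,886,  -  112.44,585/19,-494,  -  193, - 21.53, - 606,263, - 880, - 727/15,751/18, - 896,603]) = [-896, - 880, - 665, - 606, - 494,-193, - 182, - 112.44, - 727/15, - 32, - 21.53,  585/19 , 751/18,151/3,263,324,603,605,886 ] 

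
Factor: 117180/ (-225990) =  - 14/27 =- 2^1 * 3^ ( - 3)*7^1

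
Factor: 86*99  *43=366102 = 2^1*3^2*11^1 * 43^2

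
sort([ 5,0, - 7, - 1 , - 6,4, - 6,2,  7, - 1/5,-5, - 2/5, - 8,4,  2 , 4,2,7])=[ - 8, - 7,-6, - 6, - 5, - 1, - 2/5, - 1/5, 0,2,2  ,  2,4, 4, 4, 5, 7, 7]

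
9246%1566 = 1416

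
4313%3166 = 1147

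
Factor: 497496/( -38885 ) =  -2^3*3^1 * 5^( - 1)*7^(- 1 )*11^( - 1)*19^1*101^( -1)*1091^1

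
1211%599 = 13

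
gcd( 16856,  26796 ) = 28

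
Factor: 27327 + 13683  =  2^1*3^1 * 5^1*1367^1 = 41010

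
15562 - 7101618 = - 7086056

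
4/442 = 2/221 = 0.01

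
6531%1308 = 1299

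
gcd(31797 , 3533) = 3533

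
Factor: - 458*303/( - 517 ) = 2^1*3^1 * 11^( - 1 ) * 47^ ( - 1)*101^1*229^1 = 138774/517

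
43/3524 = 43/3524 = 0.01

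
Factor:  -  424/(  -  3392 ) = 1/8= 2^( -3 )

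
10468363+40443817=50912180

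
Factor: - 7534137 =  - 3^1 *13^1 * 193183^1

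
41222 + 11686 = 52908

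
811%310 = 191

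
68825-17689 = 51136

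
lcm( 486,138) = 11178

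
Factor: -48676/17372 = -101^(  -  1)*283^1  =  -283/101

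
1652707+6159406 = 7812113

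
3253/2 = 1626 + 1/2 =1626.50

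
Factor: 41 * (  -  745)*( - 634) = 19365530   =  2^1*5^1*41^1*149^1 *317^1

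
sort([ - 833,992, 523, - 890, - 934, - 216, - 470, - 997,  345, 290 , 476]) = [ - 997, - 934, - 890  ,-833, - 470, -216,290,345,476 , 523, 992]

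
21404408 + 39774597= 61179005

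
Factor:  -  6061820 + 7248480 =1186660 = 2^2*5^1*59333^1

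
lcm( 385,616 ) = 3080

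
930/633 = 310/211 = 1.47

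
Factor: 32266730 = 2^1*5^1*73^1*44201^1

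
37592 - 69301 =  - 31709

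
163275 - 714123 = -550848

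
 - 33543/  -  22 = 33543/22 = 1524.68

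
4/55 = 4/55 = 0.07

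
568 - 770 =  - 202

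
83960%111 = 44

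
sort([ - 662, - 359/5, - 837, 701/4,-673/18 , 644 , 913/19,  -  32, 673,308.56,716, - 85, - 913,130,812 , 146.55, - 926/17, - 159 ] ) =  [ - 913, - 837,-662, - 159, - 85, - 359/5, - 926/17, -673/18, - 32 , 913/19,130,146.55,701/4 , 308.56, 644,  673, 716,812] 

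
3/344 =3/344 = 0.01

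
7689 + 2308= 9997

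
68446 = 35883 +32563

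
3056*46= 140576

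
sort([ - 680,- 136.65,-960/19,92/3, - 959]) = [ - 959, - 680, - 136.65,-960/19, 92/3 ] 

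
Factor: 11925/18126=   2^( - 1 )*5^2*19^( - 1) = 25/38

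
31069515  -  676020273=-644950758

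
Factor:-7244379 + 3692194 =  - 3552185 = - 5^1*7^1*13^1*37^1*211^1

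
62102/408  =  152+43/204= 152.21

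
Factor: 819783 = 3^2*  79^1*1153^1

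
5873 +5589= 11462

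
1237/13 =1237/13 = 95.15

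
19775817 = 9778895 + 9996922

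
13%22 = 13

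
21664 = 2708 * 8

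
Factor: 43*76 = 3268  =  2^2*19^1*43^1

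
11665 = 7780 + 3885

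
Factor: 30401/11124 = 2^( - 2)*3^( - 3)*7^1*43^1*101^1 * 103^ ( - 1 )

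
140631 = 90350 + 50281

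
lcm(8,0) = 0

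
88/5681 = 88/5681 =0.02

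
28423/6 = 4737+1/6 = 4737.17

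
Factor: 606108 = 2^2*3^1*53^1*953^1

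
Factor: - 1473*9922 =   -  14615106 = -2^1*3^1* 11^2*41^1 * 491^1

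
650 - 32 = 618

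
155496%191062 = 155496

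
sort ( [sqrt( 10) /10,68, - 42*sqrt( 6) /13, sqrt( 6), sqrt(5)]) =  [ - 42*sqrt( 6) /13, sqrt( 10)/10,sqrt( 5 ) , sqrt( 6), 68]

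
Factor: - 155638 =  - 2^1*7^1*11117^1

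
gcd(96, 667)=1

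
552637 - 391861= 160776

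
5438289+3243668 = 8681957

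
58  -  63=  - 5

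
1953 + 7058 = 9011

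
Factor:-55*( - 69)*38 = 144210 = 2^1*3^1*  5^1*11^1 * 19^1*23^1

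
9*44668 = 402012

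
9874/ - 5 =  - 1975 + 1/5 = -1974.80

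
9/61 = 9/61 = 0.15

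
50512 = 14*3608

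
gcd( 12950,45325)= 6475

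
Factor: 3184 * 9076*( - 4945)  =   - 142900530880 =- 2^6*5^1*23^1*43^1*199^1*2269^1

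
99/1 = 99 = 99.00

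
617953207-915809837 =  - 297856630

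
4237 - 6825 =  - 2588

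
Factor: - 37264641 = -3^1* 239^1* 51973^1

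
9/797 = 9/797=   0.01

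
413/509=413/509  =  0.81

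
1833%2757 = 1833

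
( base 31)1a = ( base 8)51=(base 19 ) 23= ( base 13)32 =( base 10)41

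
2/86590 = 1/43295  =  0.00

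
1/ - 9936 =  - 1+ 9935/9936= - 0.00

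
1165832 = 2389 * 488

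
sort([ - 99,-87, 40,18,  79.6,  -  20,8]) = [ - 99,-87, - 20, 8,18, 40,79.6]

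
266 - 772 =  - 506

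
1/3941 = 1/3941 = 0.00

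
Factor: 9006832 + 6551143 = 5^2*17^1*36607^1 = 15557975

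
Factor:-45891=  -  3^2*5099^1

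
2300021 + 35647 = 2335668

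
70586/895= 70586/895 = 78.87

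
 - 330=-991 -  - 661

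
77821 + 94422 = 172243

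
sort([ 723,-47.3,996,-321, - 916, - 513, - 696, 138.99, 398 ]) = [ - 916,-696,- 513, - 321, - 47.3,138.99, 398, 723,996] 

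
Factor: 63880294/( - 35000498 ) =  - 31940147/17500249 = -13^(- 1)*1346173^( - 1 )*31940147^1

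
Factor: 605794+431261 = 3^1  *5^1*47^1*1471^1= 1037055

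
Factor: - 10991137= - 179^1*61403^1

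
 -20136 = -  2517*8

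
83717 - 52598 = 31119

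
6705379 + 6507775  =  13213154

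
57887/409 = 57887/409 =141.53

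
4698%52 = 18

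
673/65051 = 673/65051 = 0.01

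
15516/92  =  168 + 15/23 = 168.65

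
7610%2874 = 1862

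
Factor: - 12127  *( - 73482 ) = 2^1*3^1*37^1*67^1*181^1*331^1 = 891116214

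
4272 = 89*48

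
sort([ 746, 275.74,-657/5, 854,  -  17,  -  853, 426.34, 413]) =[ - 853, - 657/5,-17, 275.74,413, 426.34,746,854 ] 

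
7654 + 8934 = 16588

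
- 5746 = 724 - 6470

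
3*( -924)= - 2772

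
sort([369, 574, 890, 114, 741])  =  [114,369,574, 741, 890] 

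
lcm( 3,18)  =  18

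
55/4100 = 11/820 = 0.01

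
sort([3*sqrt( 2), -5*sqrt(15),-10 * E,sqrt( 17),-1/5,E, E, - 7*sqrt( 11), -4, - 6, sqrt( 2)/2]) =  [ - 10*E,-7*sqrt( 11),-5*sqrt( 15), - 6,-4,  -  1/5,sqrt( 2)/2,E,E,sqrt( 17),3*sqrt( 2)]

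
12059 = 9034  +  3025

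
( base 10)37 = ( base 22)1f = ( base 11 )34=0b100101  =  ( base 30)17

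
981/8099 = 981/8099 = 0.12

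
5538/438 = 12 + 47/73 = 12.64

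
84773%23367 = 14672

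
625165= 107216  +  517949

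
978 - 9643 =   -  8665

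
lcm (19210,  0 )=0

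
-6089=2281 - 8370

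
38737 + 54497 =93234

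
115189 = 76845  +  38344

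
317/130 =317/130 = 2.44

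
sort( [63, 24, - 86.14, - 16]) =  [ - 86.14, - 16 , 24, 63] 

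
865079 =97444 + 767635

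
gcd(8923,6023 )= 1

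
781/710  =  1 + 1/10= 1.10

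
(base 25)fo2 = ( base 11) 7550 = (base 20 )14IH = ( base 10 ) 9977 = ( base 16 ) 26f9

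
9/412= 9/412 = 0.02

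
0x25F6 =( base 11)7335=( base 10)9718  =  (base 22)K1G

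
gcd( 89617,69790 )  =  1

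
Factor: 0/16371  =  0= 0^1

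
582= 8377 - 7795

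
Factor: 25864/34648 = 53/71 = 53^1*71^(  -  1 )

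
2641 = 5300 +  - 2659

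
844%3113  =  844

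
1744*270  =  470880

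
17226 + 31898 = 49124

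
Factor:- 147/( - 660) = 2^( - 2 )*5^( - 1)*7^2*11^( - 1) =49/220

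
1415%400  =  215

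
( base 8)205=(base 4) 2011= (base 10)133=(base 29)4H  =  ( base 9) 157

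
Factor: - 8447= -8447^1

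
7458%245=108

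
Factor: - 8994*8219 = - 2^1*3^1*1499^1*8219^1 = - 73921686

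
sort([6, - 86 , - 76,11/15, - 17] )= [ - 86, - 76, -17,11/15,6]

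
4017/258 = 1339/86 = 15.57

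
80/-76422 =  -1 + 38171/38211=- 0.00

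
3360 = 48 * 70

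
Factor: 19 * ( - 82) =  - 2^1 * 19^1*41^1 = -  1558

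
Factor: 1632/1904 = 2^1*3^1*7^( - 1) = 6/7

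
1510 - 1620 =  - 110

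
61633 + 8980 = 70613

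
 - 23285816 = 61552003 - 84837819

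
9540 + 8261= 17801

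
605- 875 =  - 270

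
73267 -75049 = -1782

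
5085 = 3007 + 2078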